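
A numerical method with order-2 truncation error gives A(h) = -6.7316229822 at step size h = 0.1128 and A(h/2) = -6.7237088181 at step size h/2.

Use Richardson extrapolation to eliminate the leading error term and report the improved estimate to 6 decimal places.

-6.721071

The method has order 2: 2^2 = 4.
4*(-6.7237088181) = -26.8948352724; subtract (-6.7316229822) → -20.1632122902
R = (-20.1632122902)/3 = -6.7210707634
Shift from A(h/2): +0.0026380547.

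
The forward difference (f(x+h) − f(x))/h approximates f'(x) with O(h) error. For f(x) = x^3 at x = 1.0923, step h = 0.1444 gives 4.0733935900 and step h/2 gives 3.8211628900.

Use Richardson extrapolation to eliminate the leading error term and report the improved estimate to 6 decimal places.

3.568932

Order 1 gives 2^r = 2 and 2^r − 1 = 1.
Difference of the inputs: 3.8211628900 − 4.0733935900 = -0.2522307000
Correction (A(h/2) − A(h))/(2 − 1) = (-0.2522307000)/1 = -0.2522307000
R = A(h/2) + (A(h/2) − A(h))/1 = 3.8211628900 − 0.2522307000 = 3.5689321900
Shift from A(h/2): −0.2522307000.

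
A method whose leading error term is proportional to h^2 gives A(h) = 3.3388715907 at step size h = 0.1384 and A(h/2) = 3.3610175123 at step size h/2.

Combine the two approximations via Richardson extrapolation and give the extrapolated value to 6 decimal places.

Method order is 2; weight 2^2 = 4.
4 × 3.3610175123 = 13.4440700492; 13.4440700492 − 3.3388715907 = 10.1051984585
10.1051984585 ÷ 3 = 3.3683994862
Correction |R − A(h/2)| = 7.382e-03; gap |A(h/2) − A(h)| = 2.215e-02.

3.368399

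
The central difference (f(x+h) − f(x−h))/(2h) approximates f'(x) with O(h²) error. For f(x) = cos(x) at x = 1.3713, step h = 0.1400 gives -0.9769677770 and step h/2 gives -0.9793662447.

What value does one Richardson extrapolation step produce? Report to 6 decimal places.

Method order is 2; weight 2^2 = 4.
Numerator 4×A(h/2) − A(h) = 4×(-0.9793662447) − (-0.9769677770) = -2.9404972018
Denominator 4 − 1 = 3.
Extrapolated: (-2.9404972018) / 3 = -0.9801657339

-0.980166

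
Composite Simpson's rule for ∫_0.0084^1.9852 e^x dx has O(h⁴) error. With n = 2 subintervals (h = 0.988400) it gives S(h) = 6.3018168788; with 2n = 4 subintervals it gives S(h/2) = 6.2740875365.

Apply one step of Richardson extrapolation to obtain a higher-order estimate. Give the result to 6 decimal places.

Leading term ∝ h^4; use weight 16 = 2^4.
16×6.2740875365 = 100.3854005840; 100.3854005840 − 6.3018168788 = 94.0835837052
Divide by 2^4 − 1 = 15.
94.0835837052 ÷ 15 = 6.2722389137
Shift from A(h/2): −0.0018486228.

6.272239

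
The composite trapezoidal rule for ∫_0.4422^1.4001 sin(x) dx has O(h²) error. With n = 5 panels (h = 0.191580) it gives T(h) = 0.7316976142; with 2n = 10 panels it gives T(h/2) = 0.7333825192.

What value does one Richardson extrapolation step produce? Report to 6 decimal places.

Error is O(h^2); halving h shrinks it by 2^2 = 4.
Numerator 4×A(h/2) − A(h) = 4×0.7333825192 − 0.7316976142 = 2.2018324626
Denominator 4 − 1 = 3.
Result: 0.7339441542

0.733944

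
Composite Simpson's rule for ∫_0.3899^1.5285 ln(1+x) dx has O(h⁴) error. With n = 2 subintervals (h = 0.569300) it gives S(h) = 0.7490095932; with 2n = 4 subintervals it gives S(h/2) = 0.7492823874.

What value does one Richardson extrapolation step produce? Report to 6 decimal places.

Method order is 4; weight 2^4 = 16.
16·0.7492823874 = 11.9885181984; subtract 0.7490095932 → 11.2395086052
Denominator 16 − 1 = 15.
So the Richardson estimate is 0.7493005737.
Correction |R − A(h/2)| = 1.819e-05; gap |A(h/2) − A(h)| = 2.728e-04.

0.749301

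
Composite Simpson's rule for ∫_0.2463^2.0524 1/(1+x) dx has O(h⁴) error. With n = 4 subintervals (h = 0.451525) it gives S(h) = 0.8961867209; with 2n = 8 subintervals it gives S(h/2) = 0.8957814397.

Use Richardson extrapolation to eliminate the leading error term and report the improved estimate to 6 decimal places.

With r = 4 the leading error scales as h^4, so the weight is 2^4 = 16.
16*0.8957814397 = 14.3325030352; 14.3325030352 − 0.8961867209 = 13.4363163143
Denominator 16 − 1 = 15.
13.4363163143 ÷ 15 = 0.8957544210
Correction |R − A(h/2)| = 2.702e-05; gap |A(h/2) − A(h)| = 4.053e-04.

0.895754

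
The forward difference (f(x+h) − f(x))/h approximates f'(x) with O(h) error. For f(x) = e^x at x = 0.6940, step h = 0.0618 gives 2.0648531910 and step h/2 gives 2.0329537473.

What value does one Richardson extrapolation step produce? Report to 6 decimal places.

2.001054

Leading term ∝ h^1; use weight 2 = 2^1.
Difference of the inputs: 2.0329537473 − 2.0648531910 = -0.0318994437
Divide by 2^1 − 1 = 1: (-0.0318994437)/1 = -0.0318994437
R = A(h/2) + (A(h/2) − A(h))/1 = 2.0329537473 − 0.0318994437 = 2.0010543036
Correction |R − A(h/2)| = 3.190e-02; gap |A(h/2) − A(h)| = 3.190e-02.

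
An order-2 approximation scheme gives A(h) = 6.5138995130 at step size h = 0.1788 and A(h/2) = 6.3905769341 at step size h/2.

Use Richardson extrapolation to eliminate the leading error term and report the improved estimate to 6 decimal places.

6.349469

r = 2: numerator weight 4, denominator 3.
4·6.3905769341 = 25.5623077364; subtract 6.5138995130 → 19.0484082234
Divide by 2^2 − 1 = 3.
(4·6.3905769341 − 6.5138995130)/(4 − 1) = 6.3494694078
Correction |R − A(h/2)| = 4.111e-02; gap |A(h/2) − A(h)| = 1.233e-01.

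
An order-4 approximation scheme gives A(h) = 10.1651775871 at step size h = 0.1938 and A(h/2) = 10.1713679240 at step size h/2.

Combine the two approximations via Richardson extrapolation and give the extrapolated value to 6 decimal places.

10.171781

r = 4: numerator weight 16, denominator 15.
Weighted: 162.7418867840 − 10.1651775871 = 152.5767091969
(16×10.1713679240 − 10.1651775871)/(16 − 1) = 10.1717806131
Gap between inputs: 6.190e-03; correction applied: +0.0004126891.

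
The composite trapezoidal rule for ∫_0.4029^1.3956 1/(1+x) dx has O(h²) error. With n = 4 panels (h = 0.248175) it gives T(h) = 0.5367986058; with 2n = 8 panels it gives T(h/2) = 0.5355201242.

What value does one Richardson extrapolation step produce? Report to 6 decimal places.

0.535094

Error is O(h^2); halving h shrinks it by 2^2 = 4.
4×0.5355201242 = 2.1420804968; 2.1420804968 − 0.5367986058 = 1.6052818910
1.6052818910 ÷ 3 = 0.5350939637
Shift from A(h/2): −0.0004261605.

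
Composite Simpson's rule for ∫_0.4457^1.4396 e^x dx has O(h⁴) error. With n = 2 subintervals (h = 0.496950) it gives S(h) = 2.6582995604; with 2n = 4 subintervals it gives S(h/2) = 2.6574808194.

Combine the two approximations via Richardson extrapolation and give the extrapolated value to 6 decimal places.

2.657426

The method has order 4: 2^4 = 16.
Numerator 16×A(h/2) − A(h) = 16×2.6574808194 − 2.6582995604 = 39.8613935500
39.8613935500 ÷ 15 = 2.6574262367
Correction |R − A(h/2)| = 5.458e-05; gap |A(h/2) − A(h)| = 8.187e-04.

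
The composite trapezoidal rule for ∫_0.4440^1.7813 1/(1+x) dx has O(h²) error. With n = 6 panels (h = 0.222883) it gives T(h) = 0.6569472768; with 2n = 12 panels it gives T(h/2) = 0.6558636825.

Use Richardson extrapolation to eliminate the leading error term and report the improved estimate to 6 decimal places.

Method order is 2; weight 2^2 = 4.
Top: 4(0.6558636825) − (0.6569472768) = 1.9665074532
Divide by 2^2 − 1 = 3.
So the Richardson estimate is 0.6555024844.
Correction |R − A(h/2)| = 3.612e-04; gap |A(h/2) − A(h)| = 1.084e-03.

0.655502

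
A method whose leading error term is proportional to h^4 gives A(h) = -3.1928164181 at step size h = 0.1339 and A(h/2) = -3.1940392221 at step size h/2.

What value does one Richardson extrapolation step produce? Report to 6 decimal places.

-3.194121

Leading term ∝ h^4; use weight 16 = 2^4.
Weighted: (-51.1046275536) − (-3.1928164181) = -47.9118111355
Divide by 2^4 − 1 = 15.
So the Richardson estimate is -3.1941207424.
Correction |R − A(h/2)| = 8.152e-05; gap |A(h/2) − A(h)| = 1.223e-03.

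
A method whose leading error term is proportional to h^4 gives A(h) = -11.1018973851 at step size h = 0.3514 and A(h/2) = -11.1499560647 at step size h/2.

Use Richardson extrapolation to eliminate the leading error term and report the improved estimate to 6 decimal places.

-11.153160

Error is O(h^4); halving h shrinks it by 2^4 = 16.
2^4×A(h/2) = -178.3992970352; minus A(h) gives -167.2973996501.
R = (-167.2973996501)/15 = -11.1531599767
Correction |R − A(h/2)| = 3.204e-03; gap |A(h/2) − A(h)| = 4.806e-02.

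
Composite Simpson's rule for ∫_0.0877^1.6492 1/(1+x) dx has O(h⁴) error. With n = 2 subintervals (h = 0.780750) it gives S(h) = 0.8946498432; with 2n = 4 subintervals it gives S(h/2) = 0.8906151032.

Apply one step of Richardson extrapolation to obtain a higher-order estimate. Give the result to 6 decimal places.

0.890346

Leading term ∝ h^4; use weight 16 = 2^4.
16·0.8906151032 = 14.2498416512; subtract 0.8946498432 → 13.3551918080
13.3551918080 ÷ 15 = 0.8903461205
Correction |R − A(h/2)| = 2.690e-04; gap |A(h/2) − A(h)| = 4.035e-03.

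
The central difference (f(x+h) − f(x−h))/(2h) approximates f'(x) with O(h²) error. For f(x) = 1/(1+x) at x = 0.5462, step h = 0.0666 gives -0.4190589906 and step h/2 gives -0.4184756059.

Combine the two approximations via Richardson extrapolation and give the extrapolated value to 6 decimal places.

With r = 2 the leading error scales as h^2, so the weight is 2^2 = 4.
2^2·A(h/2) = -1.6739024236; minus A(h) gives -1.2548434330.
(4·(-0.4184756059) − (-0.4190589906))/(4 − 1) = -0.4182811443
Correction |R − A(h/2)| = 1.945e-04; gap |A(h/2) − A(h)| = 5.834e-04.

-0.418281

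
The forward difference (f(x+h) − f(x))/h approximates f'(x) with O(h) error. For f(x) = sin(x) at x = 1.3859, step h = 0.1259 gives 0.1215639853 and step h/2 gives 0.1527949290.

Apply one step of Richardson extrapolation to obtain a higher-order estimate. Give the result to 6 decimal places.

The method has order 1: 2^1 = 2.
2×0.1527949290 = 0.3055898580; 0.3055898580 − 0.1215639853 = 0.1840258727
R = 0.1840258727/1 = 0.1840258727

0.184026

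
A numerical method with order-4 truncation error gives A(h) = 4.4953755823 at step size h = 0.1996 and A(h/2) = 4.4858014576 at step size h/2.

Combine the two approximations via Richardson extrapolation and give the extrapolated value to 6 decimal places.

Method order is 4; weight 2^4 = 16.
16·4.4858014576 − 4.4953755823 = 67.2774477393
Denominator 16 − 1 = 15.
So the Richardson estimate is 4.4851631826.

4.485163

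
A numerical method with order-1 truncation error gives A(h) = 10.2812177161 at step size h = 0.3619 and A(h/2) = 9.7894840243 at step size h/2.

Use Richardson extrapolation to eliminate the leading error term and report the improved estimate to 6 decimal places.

Error is O(h^1); halving h shrinks it by 2^1 = 2.
Weighted: 19.5789680486 − 10.2812177161 = 9.2977503325
Denominator 2 − 1 = 1.
R = 9.2977503325/1 = 9.2977503325

9.297750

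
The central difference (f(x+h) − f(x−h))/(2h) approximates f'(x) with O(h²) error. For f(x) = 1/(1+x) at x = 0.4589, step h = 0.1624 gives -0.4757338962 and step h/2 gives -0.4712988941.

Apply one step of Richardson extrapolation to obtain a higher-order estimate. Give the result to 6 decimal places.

Order 2 gives 2^r = 4 and 2^r − 1 = 3.
Top: 4(-0.4712988941) − (-0.4757338962) = -1.4094616802
Denominator 4 − 1 = 3.
(4·(-0.4712988941) − (-0.4757338962))/(4 − 1) = -0.4698205601

-0.469821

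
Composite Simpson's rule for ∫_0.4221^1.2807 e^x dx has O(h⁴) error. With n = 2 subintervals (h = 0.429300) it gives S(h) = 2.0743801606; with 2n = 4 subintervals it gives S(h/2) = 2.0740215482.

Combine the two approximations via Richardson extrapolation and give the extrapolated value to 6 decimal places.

2.073998

The method has order 4: 2^4 = 16.
Numerator 16·A(h/2) − A(h) = 16·2.0740215482 − 2.0743801606 = 31.1099646106
Divide by 2^4 − 1 = 15.
31.1099646106 ÷ 15 = 2.0739976407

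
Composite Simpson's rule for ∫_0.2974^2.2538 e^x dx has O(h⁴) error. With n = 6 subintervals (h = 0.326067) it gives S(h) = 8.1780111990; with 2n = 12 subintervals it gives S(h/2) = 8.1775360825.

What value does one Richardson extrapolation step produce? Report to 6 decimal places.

With r = 4 the leading error scales as h^4, so the weight is 2^4 = 16.
Difference of the inputs: 8.1775360825 − 8.1780111990 = -0.0004751165
Correction (A(h/2) − A(h))/(16 − 1) = (-0.0004751165)/15 = -0.0000316744
R = 8.1775360825 − 0.0000316744 = 8.1775044081
Shift from A(h/2): −0.0000316744.

8.177504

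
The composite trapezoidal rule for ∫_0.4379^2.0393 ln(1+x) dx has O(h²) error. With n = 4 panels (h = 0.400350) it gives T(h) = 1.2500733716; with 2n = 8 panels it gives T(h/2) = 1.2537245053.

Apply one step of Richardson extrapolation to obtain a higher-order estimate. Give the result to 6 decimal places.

Leading term ∝ h^2; use weight 4 = 2^2.
4·1.2537245053 = 5.0148980212; 5.0148980212 − 1.2500733716 = 3.7648246496
Denominator 4 − 1 = 3.
R = 3.7648246496/3 = 1.2549415499
Correction |R − A(h/2)| = 1.217e-03; gap |A(h/2) − A(h)| = 3.651e-03.

1.254942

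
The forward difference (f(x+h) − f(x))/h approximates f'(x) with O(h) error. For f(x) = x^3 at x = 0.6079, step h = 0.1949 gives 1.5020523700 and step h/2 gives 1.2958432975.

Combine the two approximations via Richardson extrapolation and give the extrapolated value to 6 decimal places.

r = 1, so 2^r = 2.
2·1.2958432975 − 1.5020523700 = 1.0896342250
R = 1.0896342250/1 = 1.0896342250

1.089634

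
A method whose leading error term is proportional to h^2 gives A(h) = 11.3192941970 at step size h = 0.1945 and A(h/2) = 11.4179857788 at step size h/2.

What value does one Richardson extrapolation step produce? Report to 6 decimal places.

Method order is 2; weight 2^2 = 4.
Numerator 4×A(h/2) − A(h) = 4×11.4179857788 − 11.3192941970 = 34.3526489182
Divide by 2^2 − 1 = 3.
So the Richardson estimate is 11.4508829727.

11.450883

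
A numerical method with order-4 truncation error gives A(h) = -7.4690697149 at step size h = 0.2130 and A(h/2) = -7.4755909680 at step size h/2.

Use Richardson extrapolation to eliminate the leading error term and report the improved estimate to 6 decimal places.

Leading term ∝ h^4; use weight 16 = 2^4.
Weighted: (-119.6094554880) − (-7.4690697149) = -112.1403857731
R = (-112.1403857731)/15 = -7.4760257182
Correction |R − A(h/2)| = 4.348e-04; gap |A(h/2) − A(h)| = 6.521e-03.

-7.476026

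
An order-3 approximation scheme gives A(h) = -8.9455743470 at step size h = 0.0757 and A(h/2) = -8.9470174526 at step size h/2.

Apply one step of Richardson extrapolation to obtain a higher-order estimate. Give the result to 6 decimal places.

-8.947224

With r = 3 the leading error scales as h^3, so the weight is 2^3 = 8.
8·(-8.9470174526) − (-8.9455743470) = -62.6305652738
Extrapolated: (-62.6305652738) / 7 = -8.9472236105
Correction |R − A(h/2)| = 2.062e-04; gap |A(h/2) − A(h)| = 1.443e-03.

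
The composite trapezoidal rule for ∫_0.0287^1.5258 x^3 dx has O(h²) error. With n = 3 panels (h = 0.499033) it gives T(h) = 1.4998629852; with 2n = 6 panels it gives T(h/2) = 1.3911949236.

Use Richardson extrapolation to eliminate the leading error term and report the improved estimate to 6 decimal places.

r = 2, so 2^r = 4.
Top: 4(1.3911949236) − (1.4998629852) = 4.0649167092
4.0649167092 ÷ 3 = 1.3549722364
Correction |R − A(h/2)| = 3.622e-02; gap |A(h/2) − A(h)| = 1.087e-01.

1.354972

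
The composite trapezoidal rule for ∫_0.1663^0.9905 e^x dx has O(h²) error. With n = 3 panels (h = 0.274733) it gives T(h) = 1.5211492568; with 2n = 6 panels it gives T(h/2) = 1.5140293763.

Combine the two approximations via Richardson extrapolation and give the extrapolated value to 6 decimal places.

1.511656

Error is O(h^2); halving h shrinks it by 2^2 = 4.
2^2 × A(h/2) = 6.0561175052; minus A(h) gives 4.5349682484.
(4 × 1.5140293763 − 1.5211492568)/(4 − 1) = 1.5116560828
Shift from A(h/2): −0.0023732935.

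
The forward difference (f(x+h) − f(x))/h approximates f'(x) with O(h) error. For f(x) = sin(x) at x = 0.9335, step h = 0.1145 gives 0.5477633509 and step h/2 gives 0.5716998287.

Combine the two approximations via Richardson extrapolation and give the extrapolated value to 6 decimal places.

0.595636

The method has order 1: 2^1 = 2.
2·0.5716998287 = 1.1433996574; 1.1433996574 − 0.5477633509 = 0.5956363065
0.5956363065 ÷ 1 = 0.5956363065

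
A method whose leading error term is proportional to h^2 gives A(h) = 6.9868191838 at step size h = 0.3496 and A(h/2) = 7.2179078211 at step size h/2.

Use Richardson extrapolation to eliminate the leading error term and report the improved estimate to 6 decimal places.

The method has order 2: 2^2 = 4.
4 × 7.2179078211 − 6.9868191838 = 21.8848121006
(4 × 7.2179078211 − 6.9868191838)/(4 − 1) = 7.2949373669

7.294937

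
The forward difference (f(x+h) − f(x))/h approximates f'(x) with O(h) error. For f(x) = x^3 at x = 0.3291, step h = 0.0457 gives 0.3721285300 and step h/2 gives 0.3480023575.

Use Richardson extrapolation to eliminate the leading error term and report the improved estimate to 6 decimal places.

Leading term ∝ h^1; use weight 2 = 2^1.
2·0.3480023575 = 0.6960047150; subtract 0.3721285300 → 0.3238761850
Denominator 2 − 1 = 1.
R = 0.3238761850/1 = 0.3238761850

0.323876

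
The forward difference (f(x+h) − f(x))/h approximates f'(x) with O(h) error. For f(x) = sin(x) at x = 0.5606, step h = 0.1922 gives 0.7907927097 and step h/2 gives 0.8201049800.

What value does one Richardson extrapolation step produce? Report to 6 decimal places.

Method order is 1; weight 2^1 = 2.
2^1·A(h/2) = 1.6402099600; minus A(h) gives 0.8494172503.
Divide by 2^1 − 1 = 1.
So the Richardson estimate is 0.8494172503.
Correction |R − A(h/2)| = 2.931e-02; gap |A(h/2) − A(h)| = 2.931e-02.

0.849417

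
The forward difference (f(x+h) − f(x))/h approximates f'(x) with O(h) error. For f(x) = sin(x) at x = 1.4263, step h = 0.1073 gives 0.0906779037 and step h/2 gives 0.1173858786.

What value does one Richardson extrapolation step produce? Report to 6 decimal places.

0.144094

Order 1 gives 2^r = 2 and 2^r − 1 = 1.
Numerator 2*A(h/2) − A(h) = 2*0.1173858786 − 0.0906779037 = 0.1440938535
Extrapolated: 0.1440938535 / 1 = 0.1440938535
Gap between inputs: 2.671e-02; correction applied: +0.0267079749.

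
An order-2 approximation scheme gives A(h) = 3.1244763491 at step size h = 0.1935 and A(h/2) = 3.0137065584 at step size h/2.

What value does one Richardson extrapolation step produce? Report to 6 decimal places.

Error is O(h^2); halving h shrinks it by 2^2 = 4.
2^2*A(h/2) = 12.0548262336; minus A(h) gives 8.9303498845.
Divide by 2^2 − 1 = 3.
Extrapolated: 8.9303498845 / 3 = 2.9767832948

2.976783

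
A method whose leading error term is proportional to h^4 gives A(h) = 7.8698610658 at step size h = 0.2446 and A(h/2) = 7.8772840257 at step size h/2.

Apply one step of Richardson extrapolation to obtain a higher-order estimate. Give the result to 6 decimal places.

With r = 4 the leading error scales as h^4, so the weight is 2^4 = 16.
16*7.8772840257 − 7.8698610658 = 118.1666833454
Divide by 2^4 − 1 = 15.
118.1666833454 ÷ 15 = 7.8777788897

7.877779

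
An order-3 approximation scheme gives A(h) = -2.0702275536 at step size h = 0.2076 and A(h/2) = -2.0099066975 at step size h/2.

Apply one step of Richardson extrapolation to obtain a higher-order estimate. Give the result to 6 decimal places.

r = 3: numerator weight 8, denominator 7.
Numerator 8*A(h/2) − A(h) = 8*(-2.0099066975) − (-2.0702275536) = -14.0090260264
Denominator 8 − 1 = 7.
Result: -2.0012894323

-2.001289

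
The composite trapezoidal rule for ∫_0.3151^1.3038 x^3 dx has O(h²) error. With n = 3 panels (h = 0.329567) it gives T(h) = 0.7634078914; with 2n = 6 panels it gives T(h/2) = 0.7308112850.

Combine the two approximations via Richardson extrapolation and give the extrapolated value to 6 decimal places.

The method has order 2: 2^2 = 4.
Numerator 4×A(h/2) − A(h) = 4×0.7308112850 − 0.7634078914 = 2.1598372486
2.1598372486 ÷ 3 = 0.7199457495

0.719946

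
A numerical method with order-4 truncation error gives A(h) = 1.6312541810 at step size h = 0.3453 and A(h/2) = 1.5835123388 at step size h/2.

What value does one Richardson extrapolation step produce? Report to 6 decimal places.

Order 4 gives 2^r = 16 and 2^r − 1 = 15.
Difference of the inputs: 1.5835123388 − 1.6312541810 = -0.0477418422
Divide by 2^4 − 1 = 15: (-0.0477418422)/15 = -0.0031827895
R = A(h/2) + (A(h/2) − A(h))/15 = 1.5835123388 − 0.0031827895 = 1.5803295493
Shift from A(h/2): −0.0031827895.

1.580330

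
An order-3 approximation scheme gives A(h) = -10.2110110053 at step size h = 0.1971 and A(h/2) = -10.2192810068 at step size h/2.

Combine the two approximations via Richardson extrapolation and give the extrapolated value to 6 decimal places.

-10.220462

r = 3, so 2^r = 8.
A(h/2) − A(h) = -10.2192810068 − (-10.2110110053) = -0.0082700015
Correction (A(h/2) − A(h))/(8 − 1) = (-0.0082700015)/7 = -0.0011814288
R = -10.2192810068 − 0.0011814288 = -10.2204624356
Gap between inputs: 8.270e-03; correction applied: −0.0011814288.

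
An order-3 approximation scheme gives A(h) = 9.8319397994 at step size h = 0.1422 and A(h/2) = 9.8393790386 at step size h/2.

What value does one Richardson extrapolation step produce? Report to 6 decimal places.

9.840442

Error is O(h^3); halving h shrinks it by 2^3 = 8.
8 × 9.8393790386 − 9.8319397994 = 68.8830925094
(8 × 9.8393790386 − 9.8319397994)/(8 − 1) = 9.8404417871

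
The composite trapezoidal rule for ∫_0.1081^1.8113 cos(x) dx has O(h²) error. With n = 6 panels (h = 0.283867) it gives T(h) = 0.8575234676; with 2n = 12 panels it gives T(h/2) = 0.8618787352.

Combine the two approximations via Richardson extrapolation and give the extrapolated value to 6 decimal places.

0.863330

Leading term ∝ h^2; use weight 4 = 2^2.
4 × 0.8618787352 = 3.4475149408; subtract 0.8575234676 → 2.5899914732
Extrapolated: 2.5899914732 / 3 = 0.8633304911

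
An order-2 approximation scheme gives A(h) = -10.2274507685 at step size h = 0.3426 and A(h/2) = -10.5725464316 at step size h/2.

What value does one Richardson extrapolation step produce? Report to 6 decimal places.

-10.687578

Method order is 2; weight 2^2 = 4.
Top: 4(-10.5725464316) − (-10.2274507685) = -32.0627349579
(4×(-10.5725464316) − (-10.2274507685))/(4 − 1) = -10.6875783193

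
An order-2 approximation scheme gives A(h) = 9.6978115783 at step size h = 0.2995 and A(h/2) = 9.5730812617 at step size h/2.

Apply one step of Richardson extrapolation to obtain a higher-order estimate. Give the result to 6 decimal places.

Order 2 gives 2^r = 4 and 2^r − 1 = 3.
4*9.5730812617 = 38.2923250468; subtract 9.6978115783 → 28.5945134685
Divide by 2^2 − 1 = 3.
(4*9.5730812617 − 9.6978115783)/(4 − 1) = 9.5315044895

9.531504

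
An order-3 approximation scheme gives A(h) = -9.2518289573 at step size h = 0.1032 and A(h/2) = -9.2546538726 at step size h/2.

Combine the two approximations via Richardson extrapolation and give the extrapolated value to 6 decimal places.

-9.255057

Leading term ∝ h^3; use weight 8 = 2^3.
8 × (-9.2546538726) = -74.0372309808; (-74.0372309808) − (-9.2518289573) = -64.7854020235
(-64.7854020235) ÷ 7 = -9.2550574319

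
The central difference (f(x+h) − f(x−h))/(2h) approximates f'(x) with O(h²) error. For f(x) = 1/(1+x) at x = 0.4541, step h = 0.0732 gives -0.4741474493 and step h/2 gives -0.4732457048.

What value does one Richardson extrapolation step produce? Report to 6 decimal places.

-0.472945

Order 2 gives 2^r = 4 and 2^r − 1 = 3.
4·(-0.4732457048) = -1.8929828192; (-1.8929828192) − (-0.4741474493) = -1.4188353699
Denominator 4 − 1 = 3.
R = (-1.4188353699)/3 = -0.4729451233
Correction |R − A(h/2)| = 3.006e-04; gap |A(h/2) − A(h)| = 9.017e-04.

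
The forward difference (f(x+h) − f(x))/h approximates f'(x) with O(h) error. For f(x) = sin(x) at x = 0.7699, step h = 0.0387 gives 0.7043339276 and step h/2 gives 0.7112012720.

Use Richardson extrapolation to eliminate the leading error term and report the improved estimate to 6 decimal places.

r = 1, so 2^r = 2.
Weighted: 1.4224025440 − 0.7043339276 = 0.7180686164
0.7180686164 ÷ 1 = 0.7180686164
Gap between inputs: 6.867e-03; correction applied: +0.0068673444.

0.718069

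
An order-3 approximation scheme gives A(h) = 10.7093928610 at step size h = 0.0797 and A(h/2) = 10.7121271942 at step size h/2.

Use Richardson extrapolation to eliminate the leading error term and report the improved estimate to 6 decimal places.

The method has order 3: 2^3 = 8.
Difference of the inputs: 10.7121271942 − 10.7093928610 = 0.0027343332
Divide by 2^3 − 1 = 7: 0.0027343332/7 = 0.0003906190
R = 10.7121271942 + 0.0003906190 = 10.7125178132
Gap between inputs: 2.734e-03; correction applied: +0.0003906190.

10.712518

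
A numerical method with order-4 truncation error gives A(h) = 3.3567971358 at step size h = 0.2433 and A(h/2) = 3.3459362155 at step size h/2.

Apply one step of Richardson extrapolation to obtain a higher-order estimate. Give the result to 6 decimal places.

The method has order 4: 2^4 = 16.
Numerator 16*A(h/2) − A(h) = 16*3.3459362155 − 3.3567971358 = 50.1781823122
(16*3.3459362155 − 3.3567971358)/(16 − 1) = 3.3452121541
Shift from A(h/2): −0.0007240614.

3.345212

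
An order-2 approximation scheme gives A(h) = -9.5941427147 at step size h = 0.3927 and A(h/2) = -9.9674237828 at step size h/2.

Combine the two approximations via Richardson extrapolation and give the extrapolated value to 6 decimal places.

Order 2 gives 2^r = 4 and 2^r − 1 = 3.
Weighted: (-39.8696951312) − (-9.5941427147) = -30.2755524165
(4·(-9.9674237828) − (-9.5941427147))/(4 − 1) = -10.0918508055
Shift from A(h/2): −0.1244270227.

-10.091851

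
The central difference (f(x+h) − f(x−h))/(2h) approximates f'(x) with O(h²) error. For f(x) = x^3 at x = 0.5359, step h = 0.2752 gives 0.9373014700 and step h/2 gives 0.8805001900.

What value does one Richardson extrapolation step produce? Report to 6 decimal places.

The method has order 2: 2^2 = 4.
Difference of the inputs: 0.8805001900 − 0.9373014700 = -0.0568012800
Divide by 2^2 − 1 = 3: (-0.0568012800)/3 = -0.0189337600
R = A(h/2) + (A(h/2) − A(h))/3 = 0.8805001900 − 0.0189337600 = 0.8615664300
Gap between inputs: 5.680e-02; correction applied: −0.0189337600.

0.861566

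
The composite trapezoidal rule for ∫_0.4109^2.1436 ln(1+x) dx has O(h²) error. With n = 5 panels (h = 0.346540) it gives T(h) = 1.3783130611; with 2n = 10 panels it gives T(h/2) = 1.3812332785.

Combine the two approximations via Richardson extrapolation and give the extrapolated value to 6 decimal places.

1.382207

Error is O(h^2); halving h shrinks it by 2^2 = 4.
Numerator 4·A(h/2) − A(h) = 4·1.3812332785 − 1.3783130611 = 4.1466200529
Extrapolated: 4.1466200529 / 3 = 1.3822066843
Gap between inputs: 2.920e-03; correction applied: +0.0009734058.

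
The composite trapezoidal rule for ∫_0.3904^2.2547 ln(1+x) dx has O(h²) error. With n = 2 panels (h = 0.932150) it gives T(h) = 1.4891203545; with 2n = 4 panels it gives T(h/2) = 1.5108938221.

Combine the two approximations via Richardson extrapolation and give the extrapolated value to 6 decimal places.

Leading term ∝ h^2; use weight 4 = 2^2.
4*1.5108938221 = 6.0435752884; 6.0435752884 − 1.4891203545 = 4.5544549339
Denominator 4 − 1 = 3.
(4*1.5108938221 − 1.4891203545)/(4 − 1) = 1.5181516446
Gap between inputs: 2.177e-02; correction applied: +0.0072578225.

1.518152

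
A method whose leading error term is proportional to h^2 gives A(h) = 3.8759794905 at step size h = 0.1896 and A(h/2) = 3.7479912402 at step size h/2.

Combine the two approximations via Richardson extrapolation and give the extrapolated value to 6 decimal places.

r = 2: numerator weight 4, denominator 3.
4·3.7479912402 = 14.9919649608; subtract 3.8759794905 → 11.1159854703
Divide by 2^2 − 1 = 3.
Result: 3.7053284901

3.705328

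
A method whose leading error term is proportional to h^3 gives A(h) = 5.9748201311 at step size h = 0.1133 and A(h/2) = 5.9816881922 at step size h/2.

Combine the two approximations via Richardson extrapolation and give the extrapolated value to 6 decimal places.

With r = 3 the leading error scales as h^3, so the weight is 2^3 = 8.
8 × 5.9816881922 = 47.8535055376; 47.8535055376 − 5.9748201311 = 41.8786854065
Divide by 2^3 − 1 = 7.
(8 × 5.9816881922 − 5.9748201311)/(8 − 1) = 5.9826693438
Shift from A(h/2): +0.0009811516.

5.982669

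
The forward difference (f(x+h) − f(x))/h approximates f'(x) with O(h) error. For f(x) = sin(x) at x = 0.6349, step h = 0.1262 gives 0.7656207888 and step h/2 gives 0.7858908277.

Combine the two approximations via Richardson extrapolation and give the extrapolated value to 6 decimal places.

0.806161

The method has order 1: 2^1 = 2.
2×0.7858908277 = 1.5717816554; subtract 0.7656207888 → 0.8061608666
0.8061608666 ÷ 1 = 0.8061608666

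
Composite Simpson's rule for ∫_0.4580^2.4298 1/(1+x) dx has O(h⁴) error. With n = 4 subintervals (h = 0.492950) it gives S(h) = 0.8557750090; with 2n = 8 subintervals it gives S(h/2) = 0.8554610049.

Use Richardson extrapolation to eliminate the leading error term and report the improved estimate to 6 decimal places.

0.855440

The method has order 4: 2^4 = 16.
16×0.8554610049 − 0.8557750090 = 12.8316010694
(16×0.8554610049 − 0.8557750090)/(16 − 1) = 0.8554400713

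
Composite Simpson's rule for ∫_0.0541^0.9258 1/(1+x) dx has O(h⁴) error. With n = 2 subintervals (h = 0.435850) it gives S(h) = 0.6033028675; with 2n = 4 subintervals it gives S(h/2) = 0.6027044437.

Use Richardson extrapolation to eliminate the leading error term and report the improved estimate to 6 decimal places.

0.602665

Method order is 4; weight 2^4 = 16.
16×0.6027044437 − 0.6033028675 = 9.0399682317
Divide by 2^4 − 1 = 15.
Extrapolated: 9.0399682317 / 15 = 0.6026645488
Shift from A(h/2): −0.0000398949.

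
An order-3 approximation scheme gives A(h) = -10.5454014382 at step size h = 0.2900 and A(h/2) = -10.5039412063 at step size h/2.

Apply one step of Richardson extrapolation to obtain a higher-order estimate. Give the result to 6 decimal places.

-10.498018

Error is O(h^3); halving h shrinks it by 2^3 = 8.
Weighted: (-84.0315296504) − (-10.5454014382) = -73.4861282122
(8·(-10.5039412063) − (-10.5454014382))/(8 − 1) = -10.4980183160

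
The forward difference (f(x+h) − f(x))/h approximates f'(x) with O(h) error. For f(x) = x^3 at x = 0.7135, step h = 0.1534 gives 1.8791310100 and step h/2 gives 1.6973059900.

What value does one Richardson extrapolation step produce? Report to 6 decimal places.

r = 1: numerator weight 2, denominator 1.
2·1.6973059900 = 3.3946119800; subtract 1.8791310100 → 1.5154809700
R = 1.5154809700/1 = 1.5154809700
Shift from A(h/2): −0.1818250200.

1.515481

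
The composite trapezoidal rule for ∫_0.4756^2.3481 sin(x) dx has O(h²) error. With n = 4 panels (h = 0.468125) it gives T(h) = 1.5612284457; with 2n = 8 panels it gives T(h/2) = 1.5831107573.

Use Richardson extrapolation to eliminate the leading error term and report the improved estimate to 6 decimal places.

r = 2: numerator weight 4, denominator 3.
Weighted: 6.3324430292 − 1.5612284457 = 4.7712145835
(4 × 1.5831107573 − 1.5612284457)/(4 − 1) = 1.5904048612
Correction |R − A(h/2)| = 7.294e-03; gap |A(h/2) − A(h)| = 2.188e-02.

1.590405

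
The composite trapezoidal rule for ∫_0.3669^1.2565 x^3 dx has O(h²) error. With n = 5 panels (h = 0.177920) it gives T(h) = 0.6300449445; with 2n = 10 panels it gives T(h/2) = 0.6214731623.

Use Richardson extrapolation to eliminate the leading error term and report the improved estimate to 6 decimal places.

0.618616

The method has order 2: 2^2 = 4.
4 × 0.6214731623 − 0.6300449445 = 1.8558477047
Extrapolated: 1.8558477047 / 3 = 0.6186159016
Correction |R − A(h/2)| = 2.857e-03; gap |A(h/2) − A(h)| = 8.572e-03.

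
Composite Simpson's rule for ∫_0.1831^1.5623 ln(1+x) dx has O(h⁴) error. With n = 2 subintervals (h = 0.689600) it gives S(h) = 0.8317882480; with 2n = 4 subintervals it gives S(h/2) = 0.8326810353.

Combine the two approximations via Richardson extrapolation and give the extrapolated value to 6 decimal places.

0.832741

Method order is 4; weight 2^4 = 16.
16×0.8326810353 = 13.3228965648; 13.3228965648 − 0.8317882480 = 12.4911083168
Divide by 2^4 − 1 = 15.
(16×0.8326810353 − 0.8317882480)/(16 − 1) = 0.8327405545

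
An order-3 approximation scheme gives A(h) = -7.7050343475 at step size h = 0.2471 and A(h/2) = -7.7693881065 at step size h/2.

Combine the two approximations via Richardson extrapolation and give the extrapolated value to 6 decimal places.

Error is O(h^3); halving h shrinks it by 2^3 = 8.
8*(-7.7693881065) = -62.1551048520; (-62.1551048520) − (-7.7050343475) = -54.4500705045
Divide by 2^3 − 1 = 7.
R = (-54.4500705045)/7 = -7.7785815006

-7.778582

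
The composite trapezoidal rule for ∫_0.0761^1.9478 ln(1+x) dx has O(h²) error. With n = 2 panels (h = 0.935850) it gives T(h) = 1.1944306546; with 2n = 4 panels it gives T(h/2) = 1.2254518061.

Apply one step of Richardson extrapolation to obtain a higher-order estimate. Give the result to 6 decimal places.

The method has order 2: 2^2 = 4.
4*1.2254518061 − 1.1944306546 = 3.7073765698
Divide by 2^2 − 1 = 3.
Result: 1.2357921899

1.235792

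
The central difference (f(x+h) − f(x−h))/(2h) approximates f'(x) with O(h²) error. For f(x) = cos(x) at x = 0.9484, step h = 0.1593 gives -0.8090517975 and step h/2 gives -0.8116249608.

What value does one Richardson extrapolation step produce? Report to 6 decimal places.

Leading term ∝ h^2; use weight 4 = 2^2.
Weighted: (-3.2464998432) − (-0.8090517975) = -2.4374480457
(4·(-0.8116249608) − (-0.8090517975))/(4 − 1) = -0.8124826819
Correction |R − A(h/2)| = 8.577e-04; gap |A(h/2) − A(h)| = 2.573e-03.

-0.812483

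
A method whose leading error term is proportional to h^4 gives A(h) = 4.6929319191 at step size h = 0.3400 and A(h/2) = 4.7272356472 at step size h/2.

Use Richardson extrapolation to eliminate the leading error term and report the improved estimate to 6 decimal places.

Leading term ∝ h^4; use weight 16 = 2^4.
Top: 16(4.7272356472) − (4.6929319191) = 70.9428384361
Divide by 2^4 − 1 = 15.
R = 70.9428384361/15 = 4.7295225624

4.729523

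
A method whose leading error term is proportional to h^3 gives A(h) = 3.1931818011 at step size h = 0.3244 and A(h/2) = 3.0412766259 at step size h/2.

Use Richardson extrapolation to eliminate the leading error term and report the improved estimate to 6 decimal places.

r = 3, so 2^r = 8.
2^3·A(h/2) = 24.3302130072; minus A(h) gives 21.1370312061.
Extrapolated: 21.1370312061 / 7 = 3.0195758866
Correction |R − A(h/2)| = 2.170e-02; gap |A(h/2) − A(h)| = 1.519e-01.

3.019576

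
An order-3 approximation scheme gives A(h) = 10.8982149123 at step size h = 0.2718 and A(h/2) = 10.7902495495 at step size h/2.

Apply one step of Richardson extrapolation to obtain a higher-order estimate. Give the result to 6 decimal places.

Leading term ∝ h^3; use weight 8 = 2^3.
8*10.7902495495 − 10.8982149123 = 75.4237814837
75.4237814837 ÷ 7 = 10.7748259262

10.774826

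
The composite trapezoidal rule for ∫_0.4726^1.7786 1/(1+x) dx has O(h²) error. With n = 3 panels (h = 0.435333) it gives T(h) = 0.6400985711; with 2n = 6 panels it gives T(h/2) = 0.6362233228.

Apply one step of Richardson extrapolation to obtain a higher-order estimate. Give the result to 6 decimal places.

0.634932

Error is O(h^2); halving h shrinks it by 2^2 = 4.
4×0.6362233228 − 0.6400985711 = 1.9047947201
(4×0.6362233228 − 0.6400985711)/(4 − 1) = 0.6349315734
Correction |R − A(h/2)| = 1.292e-03; gap |A(h/2) − A(h)| = 3.875e-03.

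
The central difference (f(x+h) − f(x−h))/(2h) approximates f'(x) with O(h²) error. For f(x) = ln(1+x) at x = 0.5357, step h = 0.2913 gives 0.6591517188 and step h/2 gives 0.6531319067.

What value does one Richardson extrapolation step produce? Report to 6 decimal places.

Order 2 gives 2^r = 4 and 2^r − 1 = 3.
A(h/2) − A(h) = 0.6531319067 − 0.6591517188 = -0.0060198121
Correction (A(h/2) − A(h))/(4 − 1) = (-0.0060198121)/3 = -0.0020066040
R = A(h/2) + (A(h/2) − A(h))/3 = 0.6531319067 − 0.0020066040 = 0.6511253027
Shift from A(h/2): −0.0020066040.

0.651125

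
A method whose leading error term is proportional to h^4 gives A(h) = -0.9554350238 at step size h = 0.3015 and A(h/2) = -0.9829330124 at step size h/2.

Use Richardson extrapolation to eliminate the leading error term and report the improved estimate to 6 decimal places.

Leading term ∝ h^4; use weight 16 = 2^4.
2^4*A(h/2) = -15.7269281984; minus A(h) gives -14.7714931746.
R = (-14.7714931746)/15 = -0.9847662116
Correction |R − A(h/2)| = 1.833e-03; gap |A(h/2) − A(h)| = 2.750e-02.

-0.984766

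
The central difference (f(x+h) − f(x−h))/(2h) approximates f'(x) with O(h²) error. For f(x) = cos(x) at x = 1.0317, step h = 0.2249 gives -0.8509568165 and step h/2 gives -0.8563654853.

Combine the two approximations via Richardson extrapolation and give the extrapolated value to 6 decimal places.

-0.858168

r = 2, so 2^r = 4.
4×(-0.8563654853) − (-0.8509568165) = -2.5745051247
Divide by 2^2 − 1 = 3.
So the Richardson estimate is -0.8581683749.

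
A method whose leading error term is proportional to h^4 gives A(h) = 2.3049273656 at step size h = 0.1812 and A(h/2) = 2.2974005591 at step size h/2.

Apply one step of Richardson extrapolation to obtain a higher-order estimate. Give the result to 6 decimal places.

2.296899

Method order is 4; weight 2^4 = 16.
2^4×A(h/2) = 36.7584089456; minus A(h) gives 34.4534815800.
Extrapolated: 34.4534815800 / 15 = 2.2968987720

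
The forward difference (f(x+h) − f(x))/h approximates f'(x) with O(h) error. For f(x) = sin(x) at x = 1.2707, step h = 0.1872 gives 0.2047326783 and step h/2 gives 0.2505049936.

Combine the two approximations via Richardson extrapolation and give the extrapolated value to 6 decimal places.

With r = 1 the leading error scales as h^1, so the weight is 2^1 = 2.
2*0.2505049936 = 0.5010099872; 0.5010099872 − 0.2047326783 = 0.2962773089
Divide by 2^1 − 1 = 1.
0.2962773089 ÷ 1 = 0.2962773089
Gap between inputs: 4.577e-02; correction applied: +0.0457723153.

0.296277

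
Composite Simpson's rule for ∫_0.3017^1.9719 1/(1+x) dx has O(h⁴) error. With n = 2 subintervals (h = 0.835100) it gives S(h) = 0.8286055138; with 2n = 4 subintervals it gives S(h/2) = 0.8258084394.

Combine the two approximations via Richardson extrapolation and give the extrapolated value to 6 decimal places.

Order 4 gives 2^r = 16 and 2^r − 1 = 15.
Difference of the inputs: 0.8258084394 − 0.8286055138 = -0.0027970744
Divide by 2^4 − 1 = 15: (-0.0027970744)/15 = -0.0001864716
R = A(h/2) + (A(h/2) − A(h))/15 = 0.8258084394 − 0.0001864716 = 0.8256219678
Shift from A(h/2): −0.0001864716.

0.825622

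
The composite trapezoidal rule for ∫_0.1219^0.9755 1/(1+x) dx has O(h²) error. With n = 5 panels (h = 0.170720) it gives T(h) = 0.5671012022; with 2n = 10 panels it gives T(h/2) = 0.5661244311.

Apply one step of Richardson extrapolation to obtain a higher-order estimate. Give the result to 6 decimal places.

0.565799

r = 2, so 2^r = 4.
Difference of the inputs: 0.5661244311 − 0.5671012022 = -0.0009767711
Correction (A(h/2) − A(h))/(4 − 1) = (-0.0009767711)/3 = -0.0003255904
R = A(h/2) + (A(h/2) − A(h))/3 = 0.5661244311 − 0.0003255904 = 0.5657988407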